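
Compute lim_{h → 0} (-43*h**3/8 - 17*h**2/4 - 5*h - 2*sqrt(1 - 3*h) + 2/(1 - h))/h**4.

Substitution gives 0/0; apply L'Hôpital's rule 4 times.
After differentiating numerator and denominator 4 times the quotient is (-48/(h - 1)^5 + 1215/(8*(1 - 3*h)^(7/2)))/(24); at h = 0 this is 533/64.

533/64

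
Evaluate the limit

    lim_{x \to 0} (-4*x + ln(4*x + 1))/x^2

Direct substitution gives 0/0.
Apply L'Hôpital: lim (-4 + 4/(4*x + 1))/(2*x), still 0/0.
After 2 applications of L'Hôpital's rule the quotient is (-16/(4*x + 1)^2)/(2); substituting x = 0 gives -8.

-8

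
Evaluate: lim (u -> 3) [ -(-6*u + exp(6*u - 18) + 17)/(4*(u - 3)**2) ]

Direct substitution gives 0/0.
Apply L'Hôpital: lim (6*e^(6*u - 18) - 6)/(24 - 8*u), still 0/0.
After 2 applications of L'Hôpital's rule the quotient is (36*e^(6*u - 18))/(-8); substituting u = 3 gives -9/2.

-9/2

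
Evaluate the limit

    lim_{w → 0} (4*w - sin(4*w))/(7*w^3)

Direct substitution gives 0/0.
Apply L'Hôpital: lim (4 - 4*cos(4*w))/(21*w^2), still 0/0.
Apply L'Hôpital: lim (16*sin(4*w))/(42*w), still 0/0.
After 3 applications of L'Hôpital's rule the quotient is (64*cos(4*w))/(42); substituting w = 0 gives 32/21.

32/21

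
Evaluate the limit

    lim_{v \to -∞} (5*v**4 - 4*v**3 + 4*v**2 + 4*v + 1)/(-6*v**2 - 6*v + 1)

-∞

The numerator has higher degree (4 > 2); the quotient behaves like (5/(-6))·v^2 for large |v|.
As v → −∞ this diverges to -∞.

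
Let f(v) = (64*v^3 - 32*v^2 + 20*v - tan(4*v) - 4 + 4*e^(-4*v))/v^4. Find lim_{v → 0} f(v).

Substitution gives 0/0 (the numerator vanishes to order 4).
Expand each term to order v^4: the coefficient of v^4 in 4·e^(-4v) is 128/3 and in −tan(4v) is 0.
Lower-order terms cancel with the polynomial part, so the numerator is (128/3)·v^4 + o(v^4), and the limit is (128/3)/(1) = 128/3.

128/3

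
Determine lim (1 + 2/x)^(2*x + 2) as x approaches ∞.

e^(4)

The base → 1 and the exponent → ∞: a 1^∞ form.
Take logarithms: (2x + 2)·ln(1 + 2/x). Since ln(1+u) ~ u for small u, this behaves like (2x)·(2/x) → 4.
So the limit is e^(4).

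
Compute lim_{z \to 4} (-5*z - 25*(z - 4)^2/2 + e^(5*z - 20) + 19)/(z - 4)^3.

Direct substitution gives 0/0.
Apply L'Hôpital: lim (-25*z + 5*e^(5*z - 20) + 95)/(3*(z - 4)^2), still 0/0.
Apply L'Hôpital: lim (25*e^(5*z - 20) - 25)/(6*z - 24), still 0/0.
After 3 applications of L'Hôpital's rule the quotient is (125*e^(5*z - 20))/(6); substituting z = 4 gives 125/6.

125/6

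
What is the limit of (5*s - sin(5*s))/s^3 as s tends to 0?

Direct substitution gives 0/0.
Apply L'Hôpital: lim (5 - 5*cos(5*s))/(3*s^2), still 0/0.
Apply L'Hôpital: lim (25*sin(5*s))/(6*s), still 0/0.
After 3 applications of L'Hôpital's rule the quotient is (125*cos(5*s))/(6); substituting s = 0 gives 125/6.

125/6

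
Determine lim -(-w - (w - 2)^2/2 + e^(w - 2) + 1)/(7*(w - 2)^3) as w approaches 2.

Direct substitution gives 0/0.
Apply L'Hôpital: lim (-w + e^(w - 2) + 1)/(-21*(w - 2)^2), still 0/0.
Apply L'Hôpital: lim (e^(w - 2) - 1)/(84 - 42*w), still 0/0.
After 3 applications of L'Hôpital's rule the quotient is (e^(w - 2))/(-42); substituting w = 2 gives -1/42.

-1/42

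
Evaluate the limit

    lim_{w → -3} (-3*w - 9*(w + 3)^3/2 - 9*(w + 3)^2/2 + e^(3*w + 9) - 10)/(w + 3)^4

27/8

Direct substitution gives 0/0.
Apply L'Hôpital: lim (-9*w - 27*(w + 3)^2/2 + 3*e^(3*w + 9) - 30)/(4*(w + 3)^3), still 0/0.
Apply L'Hôpital: lim (-27*w + 9*e^(3*w + 9) - 90)/(12*(w + 3)^2), still 0/0.
Apply L'Hôpital: lim (27*e^(3*w + 9) - 27)/(24*w + 72), still 0/0.
After 4 applications of L'Hôpital's rule the quotient is (81*e^(3*w + 9))/(24); substituting w = -3 gives 27/8.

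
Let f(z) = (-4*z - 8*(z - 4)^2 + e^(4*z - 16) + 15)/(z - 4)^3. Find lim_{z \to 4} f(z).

32/3

Direct substitution gives 0/0.
Apply L'Hôpital: lim (-16*z + 4*e^(4*z - 16) + 60)/(3*(z - 4)^2), still 0/0.
Apply L'Hôpital: lim (16*e^(4*z - 16) - 16)/(6*z - 24), still 0/0.
After 3 applications of L'Hôpital's rule the quotient is (64*e^(4*z - 16))/(6); substituting z = 4 gives 32/3.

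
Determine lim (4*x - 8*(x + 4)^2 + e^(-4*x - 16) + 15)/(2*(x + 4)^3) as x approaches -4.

-16/3

Direct substitution gives 0/0.
Apply L'Hôpital: lim (-16*x - 4*e^(-4*x - 16) - 60)/(6*(x + 4)^2), still 0/0.
Apply L'Hôpital: lim (16*e^(-4*x - 16) - 16)/(12*x + 48), still 0/0.
After 3 applications of L'Hôpital's rule the quotient is (-64*e^(-4*x - 16))/(12); substituting x = -4 gives -16/3.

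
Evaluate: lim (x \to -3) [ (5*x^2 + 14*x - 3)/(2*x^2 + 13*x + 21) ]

Direct substitution gives 0/0, so factor. Both numerator and denominator have (x + 3) as a factor.
After cancelling, the expression reduces to (5*x - 1)/(2*x + 7).
Substituting x = -3 gives -16.

-16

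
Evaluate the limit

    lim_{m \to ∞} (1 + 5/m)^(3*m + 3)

e^(15)

Write it as [(1 + 5/m)^m]^(3) · (1 + 5/m)^(3). The bracketed term tends to e^(5) and the second factor to 1, so the limit is e^(15).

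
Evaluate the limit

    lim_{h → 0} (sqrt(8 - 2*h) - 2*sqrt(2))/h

Substitution gives 0/0. Multiply numerator and denominator by the conjugate √(8 - 2h) + √8.
The numerator becomes (8 - 2h) − 8 = -2h, so the expression simplifies to -2/(√(8 - 2h) + √8).
Letting h → 0 gives -2/(2√8) = -√(2)/4.

-√(2)/4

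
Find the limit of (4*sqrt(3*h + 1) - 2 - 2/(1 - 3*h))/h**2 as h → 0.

-45/2

Substitution gives 0/0 (the numerator vanishes to order 2).
Expand each term to order h^2: the coefficient of h^2 in -2·1/(1 - 3h) is -18 and in 4·√(1 + 3h) is -9/2.
Lower-order terms cancel with the polynomial part, so the numerator is (-45/2)·h^2 + o(h^2), and the limit is (-45/2)/(1) = -45/2.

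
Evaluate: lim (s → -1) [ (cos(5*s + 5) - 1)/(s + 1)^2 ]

-25/2

Direct substitution gives 0/0.
Apply L'Hôpital: lim (-5*sin(5*s + 5))/(2*s + 2), still 0/0.
After 2 applications of L'Hôpital's rule the quotient is (-25*cos(5*s + 5))/(2); substituting s = -1 gives -25/2.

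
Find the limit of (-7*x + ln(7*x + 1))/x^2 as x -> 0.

Direct substitution gives 0/0.
Apply L'Hôpital: lim (-7 + 7/(7*x + 1))/(2*x), still 0/0.
After 2 applications of L'Hôpital's rule the quotient is (-49/(7*x + 1)^2)/(2); substituting x = 0 gives -49/2.

-49/2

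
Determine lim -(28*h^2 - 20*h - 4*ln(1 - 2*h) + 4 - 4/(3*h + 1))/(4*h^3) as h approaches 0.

Substitution gives 0/0 (the numerator vanishes to order 3).
Expand each term to order h^3: the coefficient of h^3 in -4·1/(1 + 3h) is 108 and in -4·ln(1 - 2h) is 32/3.
Lower-order terms cancel with the polynomial part, so the numerator is (356/3)·h^3 + o(h^3), and the limit is (356/3)/(-4) = -89/3.

-89/3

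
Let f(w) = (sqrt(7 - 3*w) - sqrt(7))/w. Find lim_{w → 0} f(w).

Substitution gives 0/0. Multiply numerator and denominator by the conjugate √(7 - 3w) + √7.
The numerator becomes (7 - 3w) − 7 = -3w, so the expression simplifies to -3/(√(7 - 3w) + √7).
Letting w → 0 gives -3/(2√7) = -3*√(7)/14.

-3*√(7)/14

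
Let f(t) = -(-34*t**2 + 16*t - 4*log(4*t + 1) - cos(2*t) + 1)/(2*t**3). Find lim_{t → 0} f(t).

128/3

Substitution gives 0/0 (the numerator vanishes to order 3).
Expand each term to order t^3: the coefficient of t^3 in −cos(2t) is 0 and in -4·ln(1 + 4t) is -256/3.
Lower-order terms cancel with the polynomial part, so the numerator is (-256/3)·t^3 + o(t^3), and the limit is (-256/3)/(-2) = 128/3.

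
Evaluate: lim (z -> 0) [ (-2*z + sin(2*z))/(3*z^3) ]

-4/9

Direct substitution gives 0/0.
Apply L'Hôpital: lim (2*cos(2*z) - 2)/(9*z^2), still 0/0.
Apply L'Hôpital: lim (-4*sin(2*z))/(18*z), still 0/0.
After 3 applications of L'Hôpital's rule the quotient is (-8*cos(2*z))/(18); substituting z = 0 gives -4/9.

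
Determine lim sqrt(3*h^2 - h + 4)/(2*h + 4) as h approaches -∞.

-√(3)/2

For large |h|, √(3*h^2 - h + 4) ≈ √3·|h| and the denominator ≈ 2h.
Since h → −∞, |h| = −h, giving −√3/(2) = -√(3)/2.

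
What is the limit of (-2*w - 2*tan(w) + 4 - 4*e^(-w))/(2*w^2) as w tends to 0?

-1

Substitution gives 0/0; apply L'Hôpital's rule 2 times.
After differentiating numerator and denominator 2 times the quotient is (-4*sin(w)/cos(w)^3 - 4*e^(-w))/(4); at w = 0 this is -1.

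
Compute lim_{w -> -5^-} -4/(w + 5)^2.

-∞

As w → -5⁻, (w + 5) → 0⁻, so (w + 5)^2 → 0⁺ and -4/(w + 5)^2 → -∞.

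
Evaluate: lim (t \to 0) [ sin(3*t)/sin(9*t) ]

1/3

Substitution gives 0/0.
Divide numerator and denominator by t: sin(3t)/t → 3 and sin(9t)/t → 9, so the limit is 1·3/9 = 1/3.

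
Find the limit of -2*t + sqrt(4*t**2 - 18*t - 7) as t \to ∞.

-9/2

This has the form ∞ − ∞. Multiply and divide by the conjugate √(4*t^2 - 18*t - 7) + 2t.
That gives (-18t - 7) / (√(4*t^2 - 18*t - 7) + 2t).
Divide numerator and denominator by t: the limit is -18/(2·2) = -9/2.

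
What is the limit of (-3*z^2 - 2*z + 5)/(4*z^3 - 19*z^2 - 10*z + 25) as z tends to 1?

2/9

Direct substitution gives 0/0, so factor. Both numerator and denominator have (z - 1) as a factor.
After cancelling, the expression reduces to (-3*z - 5)/(4*z^2 - 15*z - 25).
Substituting z = 1 gives 2/9.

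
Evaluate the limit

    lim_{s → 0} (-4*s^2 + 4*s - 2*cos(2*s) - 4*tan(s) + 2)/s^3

Substitution gives 0/0 (the numerator vanishes to order 3).
Expand each term to order s^3: the coefficient of s^3 in -2·cos(2s) is 0 and in -4·tan(s) is -4/3.
Lower-order terms cancel with the polynomial part, so the numerator is (-4/3)·s^3 + o(s^3), and the limit is (-4/3)/(1) = -4/3.

-4/3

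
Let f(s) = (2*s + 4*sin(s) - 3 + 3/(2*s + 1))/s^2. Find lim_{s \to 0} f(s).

Substitution gives 0/0 (the numerator vanishes to order 2).
Expand each term to order s^2: the coefficient of s^2 in 3·1/(1 + 2s) is 12 and in 4·sin(s) is 0.
Lower-order terms cancel with the polynomial part, so the numerator is (12)·s^2 + o(s^2), and the limit is (12)/(1) = 12.

12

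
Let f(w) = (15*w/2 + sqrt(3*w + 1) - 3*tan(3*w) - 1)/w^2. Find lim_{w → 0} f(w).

Substitution gives 0/0; apply L'Hôpital's rule 2 times.
After differentiating numerator and denominator 2 times the quotient is (-54*tan(3*w)/cos(3*w)^2 - 9/(4*(3*w + 1)^(3/2)))/(2); at w = 0 this is -9/8.

-9/8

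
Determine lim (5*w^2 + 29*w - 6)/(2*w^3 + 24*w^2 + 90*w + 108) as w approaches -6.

Since w = -6 makes numerator and denominator zero, (w + 6) divides both.
Cancelling it gives (5*w - 1)/(2*w^2 + 12*w + 18); now plug in w = -6 to get -31/18.

-31/18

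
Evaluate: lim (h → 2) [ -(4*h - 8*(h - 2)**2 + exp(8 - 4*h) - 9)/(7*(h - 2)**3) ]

32/21

Direct substitution gives 0/0.
Apply L'Hôpital: lim (-16*h - 4*e^(8 - 4*h) + 36)/(-21*(h - 2)^2), still 0/0.
Apply L'Hôpital: lim (16*e^(8 - 4*h) - 16)/(84 - 42*h), still 0/0.
After 3 applications of L'Hôpital's rule the quotient is (-64*e^(8 - 4*h))/(-42); substituting h = 2 gives 32/21.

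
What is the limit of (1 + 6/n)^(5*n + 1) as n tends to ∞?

e^(30)

Let L be the limit and take ln: ln L = lim (5n + 1)·ln(1 + 6/n) = lim (5n + 1)·(6/n + O(1/n²)) = 30.
Hence L = e^(30).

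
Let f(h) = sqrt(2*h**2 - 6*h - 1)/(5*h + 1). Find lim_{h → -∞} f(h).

-√(2)/5

For large |h|, √(2*h^2 - 6*h - 1) ≈ √2·|h| and the denominator ≈ 5h.
Since h → −∞, |h| = −h, giving −√2/(5) = -√(2)/5.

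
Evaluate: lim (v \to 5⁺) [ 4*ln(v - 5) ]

As v → 5⁺, v - 5 → 0⁺ and ln(v - 5) → −∞.
Multiplying by 4 gives -∞.

-∞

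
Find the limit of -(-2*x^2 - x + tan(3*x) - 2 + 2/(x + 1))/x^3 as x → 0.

Substitution gives 0/0 (the numerator vanishes to order 3).
Expand each term to order x^3: the coefficient of x^3 in 2·1/(1 + x) is -2 and in tan(3x) is 9.
Lower-order terms cancel with the polynomial part, so the numerator is (7)·x^3 + o(x^3), and the limit is (7)/(-1) = -7.

-7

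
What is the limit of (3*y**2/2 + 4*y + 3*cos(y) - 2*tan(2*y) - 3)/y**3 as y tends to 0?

-16/3

Substitution gives 0/0 (the numerator vanishes to order 3).
Expand each term to order y^3: the coefficient of y^3 in 3·cos(y) is 0 and in -2·tan(2y) is -16/3.
Lower-order terms cancel with the polynomial part, so the numerator is (-16/3)·y^3 + o(y^3), and the limit is (-16/3)/(1) = -16/3.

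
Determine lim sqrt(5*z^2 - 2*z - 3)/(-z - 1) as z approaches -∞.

For large |z|, √(5*z^2 - 2*z - 3) ≈ √5·|z| and the denominator ≈ -z.
Since z → −∞, |z| = −z, giving −√5/(-1) = √(5).

√(5)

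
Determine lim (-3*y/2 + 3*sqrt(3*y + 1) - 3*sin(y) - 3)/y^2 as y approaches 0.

Substitution gives 0/0; apply L'Hôpital's rule 2 times.
After differentiating numerator and denominator 2 times the quotient is (3*sin(y) - 27/(4*(3*y + 1)^(3/2)))/(2); at y = 0 this is -27/8.

-27/8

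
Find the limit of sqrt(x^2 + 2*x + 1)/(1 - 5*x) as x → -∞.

For large |x|, √(x^2 + 2*x + 1) ≈ √1·|x| and the denominator ≈ -5x.
Since x → −∞, |x| = −x, giving −√1/(-5) = 1/5.

1/5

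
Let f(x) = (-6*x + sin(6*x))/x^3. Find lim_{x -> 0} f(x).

Direct substitution gives 0/0.
Apply L'Hôpital: lim (6*cos(6*x) - 6)/(3*x^2), still 0/0.
Apply L'Hôpital: lim (-36*sin(6*x))/(6*x), still 0/0.
After 3 applications of L'Hôpital's rule the quotient is (-216*cos(6*x))/(6); substituting x = 0 gives -36.

-36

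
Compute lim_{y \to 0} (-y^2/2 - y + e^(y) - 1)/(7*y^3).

Direct substitution gives 0/0.
Apply L'Hôpital: lim (-y + e^(y) - 1)/(21*y^2), still 0/0.
Apply L'Hôpital: lim (e^(y) - 1)/(42*y), still 0/0.
After 3 applications of L'Hôpital's rule the quotient is (e^(y))/(42); substituting y = 0 gives 1/42.

1/42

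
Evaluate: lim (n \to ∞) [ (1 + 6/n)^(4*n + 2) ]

Let L be the limit and take ln: ln L = lim (4n + 2)·ln(1 + 6/n) = lim (4n + 2)·(6/n + O(1/n²)) = 24.
Hence L = e^(24).

e^(24)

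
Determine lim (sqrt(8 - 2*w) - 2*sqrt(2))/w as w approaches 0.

-√(2)/4

A 0/0 form; rationalise with √(8 - 2w) + √8. This collapses the numerator to -2w, leaving -2/(√(8 - 2w) + √8) → -2/(2√8) = -√(2)/4.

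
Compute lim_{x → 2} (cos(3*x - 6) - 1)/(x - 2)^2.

-9/2

Direct substitution gives 0/0.
Apply L'Hôpital: lim (-3*sin(3*x - 6))/(2*x - 4), still 0/0.
After 2 applications of L'Hôpital's rule the quotient is (-9*cos(3*x - 6))/(2); substituting x = 2 gives -9/2.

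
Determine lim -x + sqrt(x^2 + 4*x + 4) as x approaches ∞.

2

An ∞ − ∞ form. Rationalising with the conjugate, the difference becomes (4x + 4) / (√(x^2 + 4*x + 4) + x).
For large x the denominator behaves like 2·x, so the quotient tends to 4/2 = 2.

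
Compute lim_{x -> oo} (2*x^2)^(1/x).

1

Base → ∞ and exponent → 0: an ∞^0 form.
Take logs: (1/x)·ln(2·x^2) = (ln 2 + 2·ln x)/x → 0.
So the limit is e^0 = 1.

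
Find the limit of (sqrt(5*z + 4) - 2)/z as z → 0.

Substitution gives 0/0. Multiply numerator and denominator by the conjugate √(4 + 5z) + √4.
The numerator becomes (4 + 5z) − 4 = 5z, so the expression simplifies to 5/(√(4 + 5z) + √4).
Letting z → 0 gives 5/(2√4) = 5/4.

5/4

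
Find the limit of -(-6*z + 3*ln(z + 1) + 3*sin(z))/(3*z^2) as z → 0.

1/2

Substitution gives 0/0 (the numerator vanishes to order 2).
Expand each term to order z^2: the coefficient of z^2 in 3·sin(z) is 0 and in 3·ln(1 + z) is -3/2.
Lower-order terms cancel with the polynomial part, so the numerator is (-3/2)·z^2 + o(z^2), and the limit is (-3/2)/(-3) = 1/2.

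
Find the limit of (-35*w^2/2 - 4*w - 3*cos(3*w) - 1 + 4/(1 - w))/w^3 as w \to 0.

4

Substitution gives 0/0; apply L'Hôpital's rule 3 times.
After differentiating numerator and denominator 3 times the quotient is (-81*sin(3*w) + 24/(w - 1)^4)/(6); at w = 0 this is 4.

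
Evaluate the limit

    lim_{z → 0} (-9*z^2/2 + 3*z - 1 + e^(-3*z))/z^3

-9/2

Direct substitution gives 0/0.
Apply L'Hôpital: lim (-9*z + 3 - 3*e^(-3*z))/(3*z^2), still 0/0.
Apply L'Hôpital: lim (-9 + 9*e^(-3*z))/(6*z), still 0/0.
After 3 applications of L'Hôpital's rule the quotient is (-27*e^(-3*z))/(6); substituting z = 0 gives -9/2.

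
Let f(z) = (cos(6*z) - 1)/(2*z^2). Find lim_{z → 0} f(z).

Direct substitution gives 0/0.
Apply L'Hôpital: lim (-6*sin(6*z))/(4*z), still 0/0.
After 2 applications of L'Hôpital's rule the quotient is (-36*cos(6*z))/(4); substituting z = 0 gives -9.

-9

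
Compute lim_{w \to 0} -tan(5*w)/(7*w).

-5/7

Substitution gives 0/0.
Since tan(u)/u → 1 as u → 0, tan(5w)/(5w) → 1 and the limit is 5/(-7) = -5/7.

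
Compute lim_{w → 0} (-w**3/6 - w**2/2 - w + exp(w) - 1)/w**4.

1/24

Direct substitution gives 0/0.
Apply L'Hôpital: lim (-w^2/2 - w + e^(w) - 1)/(4*w^3), still 0/0.
Apply L'Hôpital: lim (-w + e^(w) - 1)/(12*w^2), still 0/0.
Apply L'Hôpital: lim (e^(w) - 1)/(24*w), still 0/0.
After 4 applications of L'Hôpital's rule the quotient is (e^(w))/(24); substituting w = 0 gives 1/24.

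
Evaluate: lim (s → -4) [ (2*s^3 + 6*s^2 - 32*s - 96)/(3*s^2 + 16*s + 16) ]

-2

Direct substitution gives 0/0, so factor. Both numerator and denominator have (s + 4) as a factor.
After cancelling, the expression reduces to (2*s^2 - 2*s - 24)/(3*s + 4).
Substituting s = -4 gives -2.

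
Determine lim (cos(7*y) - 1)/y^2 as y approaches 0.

Direct substitution gives 0/0.
Apply L'Hôpital: lim (-7*sin(7*y))/(2*y), still 0/0.
After 2 applications of L'Hôpital's rule the quotient is (-49*cos(7*y))/(2); substituting y = 0 gives -49/2.

-49/2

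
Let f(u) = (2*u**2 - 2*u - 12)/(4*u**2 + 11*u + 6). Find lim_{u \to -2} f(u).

Since u = -2 makes numerator and denominator zero, (u + 2) divides both.
Cancelling it gives (2*u - 6)/(4*u + 3); now plug in u = -2 to get 2.

2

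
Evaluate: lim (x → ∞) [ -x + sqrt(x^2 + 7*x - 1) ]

An ∞ − ∞ form. Rationalising with the conjugate, the difference becomes (7x - 1) / (√(x^2 + 7*x - 1) + x).
For large x the denominator behaves like 2·x, so the quotient tends to 7/2 = 7/2.

7/2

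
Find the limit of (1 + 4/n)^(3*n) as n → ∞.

e^(12)

Write it as [(1 + 4/n)^n]^(3) · (1 + 4/n)^(0). The bracketed term tends to e^(4) and the second factor to 1, so the limit is e^(12).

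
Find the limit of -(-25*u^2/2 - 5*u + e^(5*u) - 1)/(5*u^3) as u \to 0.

Direct substitution gives 0/0.
Apply L'Hôpital: lim (-25*u + 5*e^(5*u) - 5)/(-15*u^2), still 0/0.
Apply L'Hôpital: lim (25*e^(5*u) - 25)/(-30*u), still 0/0.
After 3 applications of L'Hôpital's rule the quotient is (125*e^(5*u))/(-30); substituting u = 0 gives -25/6.

-25/6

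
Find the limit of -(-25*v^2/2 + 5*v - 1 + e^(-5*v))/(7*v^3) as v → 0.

Direct substitution gives 0/0.
Apply L'Hôpital: lim (-25*v + 5 - 5*e^(-5*v))/(-21*v^2), still 0/0.
Apply L'Hôpital: lim (-25 + 25*e^(-5*v))/(-42*v), still 0/0.
After 3 applications of L'Hôpital's rule the quotient is (-125*e^(-5*v))/(-42); substituting v = 0 gives 125/42.

125/42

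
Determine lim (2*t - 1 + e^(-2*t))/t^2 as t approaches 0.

Direct substitution gives 0/0.
Apply L'Hôpital: lim (2 - 2*e^(-2*t))/(2*t), still 0/0.
After 2 applications of L'Hôpital's rule the quotient is (4*e^(-2*t))/(2); substituting t = 0 gives 2.

2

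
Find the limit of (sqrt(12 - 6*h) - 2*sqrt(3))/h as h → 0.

-√(3)/2

A 0/0 form; rationalise with √(12 - 6h) + √12. This collapses the numerator to -6h, leaving -6/(√(12 - 6h) + √12) → -6/(2√12) = -√(3)/2.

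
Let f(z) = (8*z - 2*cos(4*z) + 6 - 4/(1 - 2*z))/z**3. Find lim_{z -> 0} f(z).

-32

Substitution gives 0/0 (the numerator vanishes to order 3).
Expand each term to order z^3: the coefficient of z^3 in -2·cos(4z) is 0 and in -4·1/(1 - 2z) is -32.
Lower-order terms cancel with the polynomial part, so the numerator is (-32)·z^3 + o(z^3), and the limit is (-32)/(1) = -32.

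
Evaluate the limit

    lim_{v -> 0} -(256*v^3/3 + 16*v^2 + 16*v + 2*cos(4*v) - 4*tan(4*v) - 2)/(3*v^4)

-64/9

Substitution gives 0/0; apply L'Hôpital's rule 4 times.
After differentiating numerator and denominator 4 times the quotient is (512*cos(4*v) - 24576*tan(4*v)^5 - 40960*tan(4*v)^3 - 16384*tan(4*v))/(-72); at v = 0 this is -64/9.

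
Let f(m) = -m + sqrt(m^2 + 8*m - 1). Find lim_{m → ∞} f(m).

This has the form ∞ − ∞. Multiply and divide by the conjugate √(m^2 + 8*m - 1) + m.
That gives (8m - 1) / (√(m^2 + 8*m - 1) + m).
Divide numerator and denominator by m: the limit is 8/(2·1) = 4.

4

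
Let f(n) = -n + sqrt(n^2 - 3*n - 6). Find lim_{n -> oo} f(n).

-3/2

An ∞ − ∞ form. Rationalising with the conjugate, the difference becomes (-3n - 6) / (√(n^2 - 3*n - 6) + n).
For large n the denominator behaves like 2·n, so the quotient tends to -3/2 = -3/2.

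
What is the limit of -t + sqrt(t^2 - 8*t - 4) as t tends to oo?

This has the form ∞ − ∞. Multiply and divide by the conjugate √(t^2 - 8*t - 4) + t.
That gives (-8t - 4) / (√(t^2 - 8*t - 4) + t).
Divide numerator and denominator by t: the limit is -8/(2·1) = -4.

-4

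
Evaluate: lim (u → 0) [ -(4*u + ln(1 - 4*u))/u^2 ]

Direct substitution gives 0/0.
Apply L'Hôpital: lim (4 - 4/(1 - 4*u))/(-2*u), still 0/0.
After 2 applications of L'Hôpital's rule the quotient is (-16/(1 - 4*u)^2)/(-2); substituting u = 0 gives 8.

8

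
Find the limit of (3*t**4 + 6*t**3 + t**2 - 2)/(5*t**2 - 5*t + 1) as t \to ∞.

The numerator has higher degree (4 > 2); the quotient behaves like (3/(5))·t^2 for large |t|.
As t → +∞ this diverges to ∞.

∞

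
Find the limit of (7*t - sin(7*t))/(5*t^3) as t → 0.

343/30

Direct substitution gives 0/0.
Apply L'Hôpital: lim (7 - 7*cos(7*t))/(15*t^2), still 0/0.
Apply L'Hôpital: lim (49*sin(7*t))/(30*t), still 0/0.
After 3 applications of L'Hôpital's rule the quotient is (343*cos(7*t))/(30); substituting t = 0 gives 343/30.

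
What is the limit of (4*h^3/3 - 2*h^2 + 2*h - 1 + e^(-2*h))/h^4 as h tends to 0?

Direct substitution gives 0/0.
Apply L'Hôpital: lim (4*h^2 - 4*h + 2 - 2*e^(-2*h))/(4*h^3), still 0/0.
Apply L'Hôpital: lim (8*h - 4 + 4*e^(-2*h))/(12*h^2), still 0/0.
Apply L'Hôpital: lim (8 - 8*e^(-2*h))/(24*h), still 0/0.
After 4 applications of L'Hôpital's rule the quotient is (16*e^(-2*h))/(24); substituting h = 0 gives 2/3.

2/3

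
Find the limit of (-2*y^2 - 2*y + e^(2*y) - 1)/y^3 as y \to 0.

4/3

Direct substitution gives 0/0.
Apply L'Hôpital: lim (-4*y + 2*e^(2*y) - 2)/(3*y^2), still 0/0.
Apply L'Hôpital: lim (4*e^(2*y) - 4)/(6*y), still 0/0.
After 3 applications of L'Hôpital's rule the quotient is (8*e^(2*y))/(6); substituting y = 0 gives 4/3.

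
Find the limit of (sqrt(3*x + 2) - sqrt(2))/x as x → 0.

Substitution gives 0/0. Multiply numerator and denominator by the conjugate √(2 + 3x) + √2.
The numerator becomes (2 + 3x) − 2 = 3x, so the expression simplifies to 3/(√(2 + 3x) + √2).
Letting x → 0 gives 3/(2√2) = 3*√(2)/4.

3*√(2)/4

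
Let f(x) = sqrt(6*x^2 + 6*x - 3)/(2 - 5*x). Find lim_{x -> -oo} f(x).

For large |x|, √(6*x^2 + 6*x - 3) ≈ √6·|x| and the denominator ≈ -5x.
Since x → −∞, |x| = −x, giving −√6/(-5) = √(6)/5.

√(6)/5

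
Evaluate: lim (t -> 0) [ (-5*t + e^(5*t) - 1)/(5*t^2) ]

5/2

Direct substitution gives 0/0.
Apply L'Hôpital: lim (5*e^(5*t) - 5)/(10*t), still 0/0.
After 2 applications of L'Hôpital's rule the quotient is (25*e^(5*t))/(10); substituting t = 0 gives 5/2.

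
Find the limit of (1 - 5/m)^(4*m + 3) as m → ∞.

e^(-20)

Let L be the limit and take ln: ln L = lim (4m + 3)·ln(1 - 5/m) = lim (4m + 3)·(-5/m + O(1/m²)) = -20.
Hence L = e^(-20).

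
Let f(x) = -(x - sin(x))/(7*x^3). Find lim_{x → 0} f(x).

-1/42

Direct substitution gives 0/0.
Apply L'Hôpital: lim (1 - cos(x))/(-21*x^2), still 0/0.
Apply L'Hôpital: lim (sin(x))/(-42*x), still 0/0.
After 3 applications of L'Hôpital's rule the quotient is (cos(x))/(-42); substituting x = 0 gives -1/42.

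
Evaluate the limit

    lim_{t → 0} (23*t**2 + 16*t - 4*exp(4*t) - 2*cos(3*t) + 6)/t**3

Substitution gives 0/0; apply L'Hôpital's rule 3 times.
After differentiating numerator and denominator 3 times the quotient is (-256*e^(4*t) - 54*sin(3*t))/(6); at t = 0 this is -128/3.

-128/3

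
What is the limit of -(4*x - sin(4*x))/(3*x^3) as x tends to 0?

Direct substitution gives 0/0.
Apply L'Hôpital: lim (4 - 4*cos(4*x))/(-9*x^2), still 0/0.
Apply L'Hôpital: lim (16*sin(4*x))/(-18*x), still 0/0.
After 3 applications of L'Hôpital's rule the quotient is (64*cos(4*x))/(-18); substituting x = 0 gives -32/9.

-32/9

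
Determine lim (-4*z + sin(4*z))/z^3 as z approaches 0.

Direct substitution gives 0/0.
Apply L'Hôpital: lim (4*cos(4*z) - 4)/(3*z^2), still 0/0.
Apply L'Hôpital: lim (-16*sin(4*z))/(6*z), still 0/0.
After 3 applications of L'Hôpital's rule the quotient is (-64*cos(4*z))/(6); substituting z = 0 gives -32/3.

-32/3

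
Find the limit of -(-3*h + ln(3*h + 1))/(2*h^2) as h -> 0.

Direct substitution gives 0/0.
Apply L'Hôpital: lim (-3 + 3/(3*h + 1))/(-4*h), still 0/0.
After 2 applications of L'Hôpital's rule the quotient is (-9/(3*h + 1)^2)/(-4); substituting h = 0 gives 9/4.

9/4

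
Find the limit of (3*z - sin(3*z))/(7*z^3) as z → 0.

Direct substitution gives 0/0.
Apply L'Hôpital: lim (3 - 3*cos(3*z))/(21*z^2), still 0/0.
Apply L'Hôpital: lim (9*sin(3*z))/(42*z), still 0/0.
After 3 applications of L'Hôpital's rule the quotient is (27*cos(3*z))/(42); substituting z = 0 gives 9/14.

9/14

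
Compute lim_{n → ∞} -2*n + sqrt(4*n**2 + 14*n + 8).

7/2

An ∞ − ∞ form. Rationalising with the conjugate, the difference becomes (14n + 8) / (√(4*n^2 + 14*n + 8) + 2n).
For large n the denominator behaves like 2·2n, so the quotient tends to 14/4 = 7/2.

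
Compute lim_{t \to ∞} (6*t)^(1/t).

1

Base → ∞ and exponent → 0: an ∞^0 form.
Take logs: (1/t)·ln(6·t^1) = (ln 6 + 1·ln t)/t → 0.
So the limit is e^0 = 1.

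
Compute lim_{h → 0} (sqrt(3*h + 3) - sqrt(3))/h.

Substitution gives 0/0. Multiply numerator and denominator by the conjugate √(3 + 3h) + √3.
The numerator becomes (3 + 3h) − 3 = 3h, so the expression simplifies to 3/(√(3 + 3h) + √3).
Letting h → 0 gives 3/(2√3) = √(3)/2.

√(3)/2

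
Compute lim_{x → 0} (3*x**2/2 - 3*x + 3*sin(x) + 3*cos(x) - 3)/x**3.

-1/2

Substitution gives 0/0; apply L'Hôpital's rule 3 times.
After differentiating numerator and denominator 3 times the quotient is (-3*sqrt(2)*cos(x + pi/4))/(6); at x = 0 this is -1/2.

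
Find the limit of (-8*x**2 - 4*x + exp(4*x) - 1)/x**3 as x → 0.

32/3

Direct substitution gives 0/0.
Apply L'Hôpital: lim (-16*x + 4*e^(4*x) - 4)/(3*x^2), still 0/0.
Apply L'Hôpital: lim (16*e^(4*x) - 16)/(6*x), still 0/0.
After 3 applications of L'Hôpital's rule the quotient is (64*e^(4*x))/(6); substituting x = 0 gives 32/3.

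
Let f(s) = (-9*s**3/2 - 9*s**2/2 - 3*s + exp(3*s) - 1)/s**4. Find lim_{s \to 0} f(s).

27/8

Direct substitution gives 0/0.
Apply L'Hôpital: lim (-27*s^2/2 - 9*s + 3*e^(3*s) - 3)/(4*s^3), still 0/0.
Apply L'Hôpital: lim (-27*s + 9*e^(3*s) - 9)/(12*s^2), still 0/0.
Apply L'Hôpital: lim (27*e^(3*s) - 27)/(24*s), still 0/0.
After 4 applications of L'Hôpital's rule the quotient is (81*e^(3*s))/(24); substituting s = 0 gives 27/8.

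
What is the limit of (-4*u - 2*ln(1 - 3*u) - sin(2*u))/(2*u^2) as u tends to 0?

Substitution gives 0/0; apply L'Hôpital's rule 2 times.
After differentiating numerator and denominator 2 times the quotient is (4*sin(2*u) + 18/(3*u - 1)^2)/(4); at u = 0 this is 9/2.

9/2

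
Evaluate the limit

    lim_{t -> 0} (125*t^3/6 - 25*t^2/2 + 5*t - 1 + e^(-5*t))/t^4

Direct substitution gives 0/0.
Apply L'Hôpital: lim (125*t^2/2 - 25*t + 5 - 5*e^(-5*t))/(4*t^3), still 0/0.
Apply L'Hôpital: lim (125*t - 25 + 25*e^(-5*t))/(12*t^2), still 0/0.
Apply L'Hôpital: lim (125 - 125*e^(-5*t))/(24*t), still 0/0.
After 4 applications of L'Hôpital's rule the quotient is (625*e^(-5*t))/(24); substituting t = 0 gives 625/24.

625/24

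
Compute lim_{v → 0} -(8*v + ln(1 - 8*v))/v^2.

Direct substitution gives 0/0.
Apply L'Hôpital: lim (8 - 8/(1 - 8*v))/(-2*v), still 0/0.
After 2 applications of L'Hôpital's rule the quotient is (-64/(1 - 8*v)^2)/(-2); substituting v = 0 gives 32.

32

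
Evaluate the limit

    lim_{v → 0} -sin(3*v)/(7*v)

-3/7

Substitution gives 0/0.
Write it as (3/(-7))·sin(3v)/(3v); since sin(u)/u → 1, the limit is -3/7.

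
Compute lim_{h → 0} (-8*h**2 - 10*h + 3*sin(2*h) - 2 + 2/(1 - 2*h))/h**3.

Substitution gives 0/0; apply L'Hôpital's rule 3 times.
After differentiating numerator and denominator 3 times the quotient is (-24*cos(2*h) + 96/(2*h - 1)^4)/(6); at h = 0 this is 12.

12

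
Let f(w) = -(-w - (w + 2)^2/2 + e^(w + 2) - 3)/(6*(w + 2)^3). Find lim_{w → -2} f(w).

-1/36

Direct substitution gives 0/0.
Apply L'Hôpital: lim (-w + e^(w + 2) - 3)/(-18*(w + 2)^2), still 0/0.
Apply L'Hôpital: lim (e^(w + 2) - 1)/(-36*w - 72), still 0/0.
After 3 applications of L'Hôpital's rule the quotient is (e^(w + 2))/(-36); substituting w = -2 gives -1/36.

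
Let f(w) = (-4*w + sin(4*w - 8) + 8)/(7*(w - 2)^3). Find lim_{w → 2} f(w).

-32/21

Direct substitution gives 0/0.
Apply L'Hôpital: lim (4*cos(4*w - 8) - 4)/(21*(w - 2)^2), still 0/0.
Apply L'Hôpital: lim (-16*sin(4*w - 8))/(42*w - 84), still 0/0.
After 3 applications of L'Hôpital's rule the quotient is (-64*cos(4*w - 8))/(42); substituting w = 2 gives -32/21.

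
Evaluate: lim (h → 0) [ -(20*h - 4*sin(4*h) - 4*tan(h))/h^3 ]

-124/3

Substitution gives 0/0 (the numerator vanishes to order 3).
Expand each term to order h^3: the coefficient of h^3 in -4·sin(4h) is 128/3 and in -4·tan(h) is -4/3.
Lower-order terms cancel with the polynomial part, so the numerator is (124/3)·h^3 + o(h^3), and the limit is (124/3)/(-1) = -124/3.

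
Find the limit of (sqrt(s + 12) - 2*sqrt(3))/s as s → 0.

√(3)/12

Substitution gives 0/0. Multiply numerator and denominator by the conjugate √(12 + s) + √12.
The numerator becomes (12 + s) − 12 = s, so the expression simplifies to 1/(√(12 + s) + √12).
Letting s → 0 gives 1/(2√12) = √(3)/12.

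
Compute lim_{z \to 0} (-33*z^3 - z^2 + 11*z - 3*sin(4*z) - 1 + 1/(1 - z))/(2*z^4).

Substitution gives 0/0; apply L'Hôpital's rule 4 times.
After differentiating numerator and denominator 4 times the quotient is (-768*sin(4*z) - 24/(z - 1)^5)/(48); at z = 0 this is 1/2.

1/2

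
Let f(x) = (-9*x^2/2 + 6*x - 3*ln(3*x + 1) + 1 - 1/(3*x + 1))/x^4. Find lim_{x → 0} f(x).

Substitution gives 0/0 (the numerator vanishes to order 4).
Expand each term to order x^4: the coefficient of x^4 in −1/(1 + 3x) is -81 and in -3·ln(1 + 3x) is 243/4.
Lower-order terms cancel with the polynomial part, so the numerator is (-81/4)·x^4 + o(x^4), and the limit is (-81/4)/(1) = -81/4.

-81/4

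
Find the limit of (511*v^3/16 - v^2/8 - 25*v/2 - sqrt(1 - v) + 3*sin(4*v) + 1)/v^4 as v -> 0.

5/128

Substitution gives 0/0 (the numerator vanishes to order 4).
Expand each term to order v^4: the coefficient of v^4 in −√(1 - v) is 5/128 and in 3·sin(4v) is 0.
Lower-order terms cancel with the polynomial part, so the numerator is (5/128)·v^4 + o(v^4), and the limit is (5/128)/(1) = 5/128.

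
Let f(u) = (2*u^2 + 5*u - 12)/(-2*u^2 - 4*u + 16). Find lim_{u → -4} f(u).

Direct substitution gives 0/0, so factor. Both numerator and denominator have (u + 4) as a factor.
After cancelling, the expression reduces to (2*u - 3)/(4 - 2*u).
Substituting u = -4 gives -11/12.

-11/12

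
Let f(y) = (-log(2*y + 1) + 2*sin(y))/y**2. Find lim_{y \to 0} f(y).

2

Substitution gives 0/0; apply L'Hôpital's rule 2 times.
After differentiating numerator and denominator 2 times the quotient is (-2*sin(y) + 4/(2*y + 1)^2)/(2); at y = 0 this is 2.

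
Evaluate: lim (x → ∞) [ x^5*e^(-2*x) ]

0

Write as x^5/e^{2x}, an ∞/∞ form.
Exponential growth dominates any polynomial, so repeated L'Hôpital (or the standard result) gives 0.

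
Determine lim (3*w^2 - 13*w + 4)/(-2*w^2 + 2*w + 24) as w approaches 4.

-11/14

At w = 4 both the top and bottom vanish — a removable singularity. Factoring out (w - 4) from each leaves (3*w - 1)/(-2*w - 6), which at w = 4 equals -11/14.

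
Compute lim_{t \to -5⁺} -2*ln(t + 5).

∞

As t → -5⁺, t + 5 → 0⁺ and ln(t + 5) → −∞.
Multiplying by -2 gives ∞.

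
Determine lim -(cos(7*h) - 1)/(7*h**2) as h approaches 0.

7/2

Direct substitution gives 0/0.
Apply L'Hôpital: lim (-7*sin(7*h))/(-14*h), still 0/0.
After 2 applications of L'Hôpital's rule the quotient is (-49*cos(7*h))/(-14); substituting h = 0 gives 7/2.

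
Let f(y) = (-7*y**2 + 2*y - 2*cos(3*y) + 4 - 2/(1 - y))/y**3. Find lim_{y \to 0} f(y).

Substitution gives 0/0; apply L'Hôpital's rule 3 times.
After differentiating numerator and denominator 3 times the quotient is (-54*sin(3*y) - 12/(y - 1)^4)/(6); at y = 0 this is -2.

-2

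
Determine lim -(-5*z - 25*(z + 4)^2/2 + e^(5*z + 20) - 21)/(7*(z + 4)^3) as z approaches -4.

Direct substitution gives 0/0.
Apply L'Hôpital: lim (-25*z + 5*e^(5*z + 20) - 105)/(-21*(z + 4)^2), still 0/0.
Apply L'Hôpital: lim (25*e^(5*z + 20) - 25)/(-42*z - 168), still 0/0.
After 3 applications of L'Hôpital's rule the quotient is (125*e^(5*z + 20))/(-42); substituting z = -4 gives -125/42.

-125/42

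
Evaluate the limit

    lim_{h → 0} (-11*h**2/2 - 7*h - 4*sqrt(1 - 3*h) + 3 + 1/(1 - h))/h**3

31/4

Substitution gives 0/0 (the numerator vanishes to order 3).
Expand each term to order h^3: the coefficient of h^3 in -4·√(1 - 3h) is 27/4 and in 1/(1 - h) is 1.
Lower-order terms cancel with the polynomial part, so the numerator is (31/4)·h^3 + o(h^3), and the limit is (31/4)/(1) = 31/4.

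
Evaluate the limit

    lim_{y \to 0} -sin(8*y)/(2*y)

Substitution gives 0/0.
Write it as (8/(-2))·sin(8y)/(8y); since sin(u)/u → 1, the limit is -4.

-4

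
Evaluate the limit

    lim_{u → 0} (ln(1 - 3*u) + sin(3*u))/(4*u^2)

-9/8

Substitution gives 0/0; apply L'Hôpital's rule 2 times.
After differentiating numerator and denominator 2 times the quotient is (-9*sin(3*u) - 9/(3*u - 1)^2)/(8); at u = 0 this is -9/8.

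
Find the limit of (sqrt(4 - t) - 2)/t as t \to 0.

-1/4

A 0/0 form; rationalise with √(4 - t) + √4. This collapses the numerator to -t, leaving -1/(√(4 - t) + √4) → -1/(2√4) = -1/4.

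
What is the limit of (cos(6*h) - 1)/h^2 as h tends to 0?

Direct substitution gives 0/0.
Apply L'Hôpital: lim (-6*sin(6*h))/(2*h), still 0/0.
After 2 applications of L'Hôpital's rule the quotient is (-36*cos(6*h))/(2); substituting h = 0 gives -18.

-18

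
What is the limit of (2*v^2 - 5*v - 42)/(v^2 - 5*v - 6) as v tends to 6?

19/7

Since v = 6 makes numerator and denominator zero, (v - 6) divides both.
Cancelling it gives (2*v + 7)/(v + 1); now plug in v = 6 to get 19/7.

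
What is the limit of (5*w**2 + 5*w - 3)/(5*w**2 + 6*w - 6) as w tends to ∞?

Numerator and denominator both have degree 2.
Dividing every term by w^2, all lower-order terms vanish and the limit is the ratio of leading coefficients, 5/(5) = 1.

1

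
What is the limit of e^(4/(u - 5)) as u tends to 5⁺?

As u → 5⁺, 4/(u - 5) → +∞, so e^(4/(u - 5)) → ∞.

∞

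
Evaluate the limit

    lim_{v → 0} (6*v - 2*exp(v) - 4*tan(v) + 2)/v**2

Substitution gives 0/0; apply L'Hôpital's rule 2 times.
After differentiating numerator and denominator 2 times the quotient is (-2*e^(v) - 8*sin(v)/cos(v)^3)/(2); at v = 0 this is -1.

-1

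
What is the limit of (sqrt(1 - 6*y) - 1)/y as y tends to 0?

-3

A 0/0 form; rationalise with √(1 - 6y) + √1. This collapses the numerator to -6y, leaving -6/(√(1 - 6y) + √1) → -6/(2√1) = -3.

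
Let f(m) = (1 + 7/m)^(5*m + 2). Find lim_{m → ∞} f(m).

Write it as [(1 + 7/m)^m]^(5) · (1 + 7/m)^(2). The bracketed term tends to e^(7) and the second factor to 1, so the limit is e^(35).

e^(35)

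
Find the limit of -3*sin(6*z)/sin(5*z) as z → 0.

Substitution gives 0/0.
Divide numerator and denominator by z: sin(6z)/z → 6 and sin(5z)/z → 5, so the limit is -3·6/5 = -18/5.

-18/5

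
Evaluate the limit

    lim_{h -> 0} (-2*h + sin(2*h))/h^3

-4/3

Direct substitution gives 0/0.
Apply L'Hôpital: lim (2*cos(2*h) - 2)/(3*h^2), still 0/0.
Apply L'Hôpital: lim (-4*sin(2*h))/(6*h), still 0/0.
After 3 applications of L'Hôpital's rule the quotient is (-8*cos(2*h))/(6); substituting h = 0 gives -4/3.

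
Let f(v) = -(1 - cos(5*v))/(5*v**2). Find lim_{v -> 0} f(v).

Substitution gives 0/0.
Use (1 − cos u)/u² → 1/2 with u = 5v: the limit is 5²/(2·(-5)) = -5/2.

-5/2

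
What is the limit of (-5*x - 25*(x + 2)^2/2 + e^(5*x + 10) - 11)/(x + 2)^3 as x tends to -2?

125/6

Direct substitution gives 0/0.
Apply L'Hôpital: lim (-25*x + 5*e^(5*x + 10) - 55)/(3*(x + 2)^2), still 0/0.
Apply L'Hôpital: lim (25*e^(5*x + 10) - 25)/(6*x + 12), still 0/0.
After 3 applications of L'Hôpital's rule the quotient is (125*e^(5*x + 10))/(6); substituting x = -2 gives 125/6.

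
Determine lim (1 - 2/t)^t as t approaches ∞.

Write it as [(1 - 2/t)^t]^(1) · (1 - 2/t)^(0). The bracketed term tends to e^(-2) and the second factor to 1, so the limit is e^(-2).

e^(-2)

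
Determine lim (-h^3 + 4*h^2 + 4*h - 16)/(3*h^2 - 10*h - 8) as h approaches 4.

Direct substitution gives 0/0, so factor. Both numerator and denominator have (h - 4) as a factor.
After cancelling, the expression reduces to (4 - h^2)/(3*h + 2).
Substituting h = 4 gives -6/7.

-6/7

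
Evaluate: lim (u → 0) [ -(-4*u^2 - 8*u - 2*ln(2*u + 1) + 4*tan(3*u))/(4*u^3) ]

-23/3

Substitution gives 0/0 (the numerator vanishes to order 3).
Expand each term to order u^3: the coefficient of u^3 in -2·ln(1 + 2u) is -16/3 and in 4·tan(3u) is 36.
Lower-order terms cancel with the polynomial part, so the numerator is (92/3)·u^3 + o(u^3), and the limit is (92/3)/(-4) = -23/3.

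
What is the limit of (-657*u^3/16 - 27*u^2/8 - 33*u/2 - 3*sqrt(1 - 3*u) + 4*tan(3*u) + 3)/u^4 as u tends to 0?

1215/128

Substitution gives 0/0; apply L'Hôpital's rule 4 times.
After differentiating numerator and denominator 4 times the quotient is (7776*tan(3*u)^3/cos(3*u)^2 + 5184*tan(3*u)/cos(3*u)^2 + 3645/(16*(1 - 3*u)^(7/2)))/(24); at u = 0 this is 1215/128.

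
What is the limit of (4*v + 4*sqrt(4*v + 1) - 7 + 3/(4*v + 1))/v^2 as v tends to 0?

Substitution gives 0/0; apply L'Hôpital's rule 2 times.
After differentiating numerator and denominator 2 times the quotient is (96/(4*v + 1)^3 - 16/(4*v + 1)^(3/2))/(2); at v = 0 this is 40.

40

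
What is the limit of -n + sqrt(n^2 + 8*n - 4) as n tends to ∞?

This has the form ∞ − ∞. Multiply and divide by the conjugate √(n^2 + 8*n - 4) + n.
That gives (8n - 4) / (√(n^2 + 8*n - 4) + n).
Divide numerator and denominator by n: the limit is 8/(2·1) = 4.

4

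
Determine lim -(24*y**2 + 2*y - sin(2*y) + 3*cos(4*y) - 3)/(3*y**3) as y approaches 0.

Substitution gives 0/0 (the numerator vanishes to order 3).
Expand each term to order y^3: the coefficient of y^3 in 3·cos(4y) is 0 and in −sin(2y) is 4/3.
Lower-order terms cancel with the polynomial part, so the numerator is (4/3)·y^3 + o(y^3), and the limit is (4/3)/(-3) = -4/9.

-4/9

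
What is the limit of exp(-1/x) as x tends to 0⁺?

0

As x → 0⁺, -1/(x) → −∞, so e^(-1/(x)) → 0.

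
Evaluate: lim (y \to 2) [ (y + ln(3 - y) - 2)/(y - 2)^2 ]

Direct substitution gives 0/0.
Apply L'Hôpital: lim (1 - 1/(3 - y))/(2*y - 4), still 0/0.
After 2 applications of L'Hôpital's rule the quotient is (-1/(3 - y)^2)/(2); substituting y = 2 gives -1/2.

-1/2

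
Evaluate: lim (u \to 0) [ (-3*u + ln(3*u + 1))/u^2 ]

-9/2

Direct substitution gives 0/0.
Apply L'Hôpital: lim (-3 + 3/(3*u + 1))/(2*u), still 0/0.
After 2 applications of L'Hôpital's rule the quotient is (-9/(3*u + 1)^2)/(2); substituting u = 0 gives -9/2.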